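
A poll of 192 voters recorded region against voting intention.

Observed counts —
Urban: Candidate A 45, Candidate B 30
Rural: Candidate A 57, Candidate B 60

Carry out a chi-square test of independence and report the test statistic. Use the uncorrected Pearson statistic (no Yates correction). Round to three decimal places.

2.336

Row totals: 75, 117. Column totals: 102, 90. Grand total N = 192.
Expected counts (row total × column total / N):
  Urban, Candidate A: 75×102/192 = 39.8438
  Urban, Candidate B: 75×90/192 = 35.1562
  Rural, Candidate A: 117×102/192 = 62.1562
  Rural, Candidate B: 117×90/192 = 54.8438
Contributions (O − E)²/E:
  (45 − 39.8438)²/39.8438 = 0.6673
  (30 − 35.1562)²/35.1562 = 0.7562
  (57 − 62.1562)²/62.1562 = 0.4277
  (60 − 54.8438)²/54.8438 = 0.4848
χ² = 0.6673 + 0.7562 + 0.4277 + 0.4848 = 2.336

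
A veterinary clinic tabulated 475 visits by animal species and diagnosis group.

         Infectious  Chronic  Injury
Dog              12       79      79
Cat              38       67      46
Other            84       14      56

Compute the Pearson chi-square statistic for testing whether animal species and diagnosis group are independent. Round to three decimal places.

Row totals: 170, 151, 154. Column totals: 134, 160, 181. Grand total N = 475.
Expected counts (row total × column total / N):
  Dog, Infectious: 170×134/475 = 47.9579
  Dog, Chronic: 170×160/475 = 57.2632
  Dog, Injury: 170×181/475 = 64.7789
  Cat, Infectious: 151×134/475 = 42.5979
  Cat, Chronic: 151×160/475 = 50.8632
  Cat, Injury: 151×181/475 = 57.5389
  Other, Infectious: 154×134/475 = 43.4442
  Other, Chronic: 154×160/475 = 51.8737
  Other, Injury: 154×181/475 = 58.6821
Contributions (O − E)²/E:
  (12 − 47.9579)²/47.9579 = 26.9605
  (79 − 57.2632)²/57.2632 = 8.2512
  (79 − 64.7789)²/64.7789 = 3.1220
  (38 − 42.5979)²/42.5979 = 0.4963
  (67 − 50.8632)²/50.8632 = 5.1195
  (46 − 57.5389)²/57.5389 = 2.3140
  (84 − 43.4442)²/43.4442 = 37.8594
  (14 − 51.8737)²/51.8737 = 27.6521
  (56 − 58.6821)²/58.6821 = 0.1226
χ² = 26.9605 + 8.2512 + 3.1220 + 0.4963 + 5.1195 + 2.3140 + 37.8594 + 27.6521 + 0.1226 = 111.898

111.898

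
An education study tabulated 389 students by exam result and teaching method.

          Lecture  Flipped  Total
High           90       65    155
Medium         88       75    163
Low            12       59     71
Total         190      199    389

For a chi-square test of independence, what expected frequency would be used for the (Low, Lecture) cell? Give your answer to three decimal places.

Row total (Low) = 71; column total (Lecture) = 190; grand total N = 389.
Expected count = (row total × column total) / N = 71 × 190 / 389 = 34.679.

34.679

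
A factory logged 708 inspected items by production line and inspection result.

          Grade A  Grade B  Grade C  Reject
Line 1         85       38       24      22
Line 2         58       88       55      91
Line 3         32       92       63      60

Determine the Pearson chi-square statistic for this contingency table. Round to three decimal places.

89.705

Row totals: 169, 292, 247. Column totals: 175, 218, 142, 173. Grand total N = 708.
Expected counts (row total × column total / N):
  Line 1, Grade A: 169×175/708 = 41.7726
  Line 1, Grade B: 169×218/708 = 52.0367
  Line 1, Grade C: 169×142/708 = 33.8955
  Line 1, Reject: 169×173/708 = 41.2952
  Line 2, Grade A: 292×175/708 = 72.1751
  Line 2, Grade B: 292×218/708 = 89.9096
  Line 2, Grade C: 292×142/708 = 58.5650
  Line 2, Reject: 292×173/708 = 71.3503
  Line 3, Grade A: 247×175/708 = 61.0523
  Line 3, Grade B: 247×218/708 = 76.0537
  Line 3, Grade C: 247×142/708 = 49.5395
  Line 3, Reject: 247×173/708 = 60.3545
Contributions (O − E)²/E:
  (85 − 41.7726)²/41.7726 = 44.7329
  (38 − 52.0367)²/52.0367 = 3.7863
  (24 − 33.8955)²/33.8955 = 2.8889
  (22 − 41.2952)²/41.2952 = 9.0157
  (58 − 72.1751)²/72.1751 = 2.7840
  (88 − 89.9096)²/89.9096 = 0.0406
  (55 − 58.5650)²/58.5650 = 0.2170
  (91 − 71.3503)²/71.3503 = 5.4115
  (32 − 61.0523)²/61.0523 = 13.8248
  (92 − 76.0537)²/76.0537 = 3.3435
  (63 − 49.5395)²/49.5395 = 3.6574
  (60 − 60.3545)²/60.3545 = 0.0021
χ² = 44.7329 + 3.7863 + 2.8889 + 9.0157 + 2.7840 + 0.0406 + 0.2170 + 5.4115 + 13.8248 + 3.3435 + 3.6574 + 0.0021 = 89.705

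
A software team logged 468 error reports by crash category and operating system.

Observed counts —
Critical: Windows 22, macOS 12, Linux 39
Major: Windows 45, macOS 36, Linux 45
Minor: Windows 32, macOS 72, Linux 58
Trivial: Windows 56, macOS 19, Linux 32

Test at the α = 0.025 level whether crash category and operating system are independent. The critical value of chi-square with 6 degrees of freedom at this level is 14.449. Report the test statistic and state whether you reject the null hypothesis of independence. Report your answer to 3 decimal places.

49.354; reject H₀

Row totals: 73, 126, 162, 107. Column totals: 155, 139, 174. Grand total N = 468.
Expected counts (row total × column total / N):
  Critical, Windows: 73×155/468 = 24.1774
  Critical, macOS: 73×139/468 = 21.6816
  Critical, Linux: 73×174/468 = 27.1410
  Major, Windows: 126×155/468 = 41.7308
  Major, macOS: 126×139/468 = 37.4231
  Major, Linux: 126×174/468 = 46.8462
  Minor, Windows: 162×155/468 = 53.6538
  Minor, macOS: 162×139/468 = 48.1154
  Minor, Linux: 162×174/468 = 60.2308
  Trivial, Windows: 107×155/468 = 35.4380
  Trivial, macOS: 107×139/468 = 31.7799
  Trivial, Linux: 107×174/468 = 39.7821
Contributions (O − E)²/E:
  (22 − 24.1774)²/24.1774 = 0.1961
  (12 − 21.6816)²/21.6816 = 4.3232
  (39 − 27.1410)²/27.1410 = 5.1817
  (45 − 41.7308)²/41.7308 = 0.2561
  (36 − 37.4231)²/37.4231 = 0.0541
  (45 − 46.8462)²/46.8462 = 0.0728
  (32 − 53.6538)²/53.6538 = 8.7391
  (72 − 48.1154)²/48.1154 = 11.8564
  (58 − 60.2308)²/60.2308 = 0.0826
  (56 − 35.4380)²/35.4380 = 11.9306
  (19 − 31.7799)²/31.7799 = 5.1393
  (32 − 39.7821)²/39.7821 = 1.5223
χ² = 0.1961 + 4.3232 + 5.1817 + 0.2561 + 0.0541 + 0.0728 + 8.7391 + 11.8564 + 0.0826 + 11.9306 + 5.1393 + 1.5223 = 49.354
df = (4−1)(3−1) = 6. Since 49.354 > 14.449, reject the null hypothesis of independence at α = 0.025.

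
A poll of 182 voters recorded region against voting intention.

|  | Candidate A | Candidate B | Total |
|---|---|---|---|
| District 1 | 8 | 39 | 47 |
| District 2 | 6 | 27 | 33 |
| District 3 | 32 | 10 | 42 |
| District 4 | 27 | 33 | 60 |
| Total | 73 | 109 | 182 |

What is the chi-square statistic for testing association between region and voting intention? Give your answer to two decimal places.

Grand total N = 182.
Expected counts (row total × column total / N):
  District 1, Candidate A: 47×73/182 = 18.852
  District 1, Candidate B: 47×109/182 = 28.148
  District 2, Candidate A: 33×73/182 = 13.236
  District 2, Candidate B: 33×109/182 = 19.764
  District 3, Candidate A: 42×73/182 = 16.846
  District 3, Candidate B: 42×109/182 = 25.154
  District 4, Candidate A: 60×73/182 = 24.066
  District 4, Candidate B: 60×109/182 = 35.934
Contributions (O − E)²/E:
  (8 − 18.852)²/18.852 = 6.2469
  (39 − 28.148)²/28.148 = 4.1838
  (6 − 13.236)²/13.236 = 3.9559
  (27 − 19.764)²/19.764 = 2.6492
  (32 − 16.846)²/16.846 = 13.6319
  (10 − 25.154)²/25.154 = 9.1295
  (27 − 24.066)²/24.066 = 0.3577
  (33 − 35.934)²/35.934 = 0.2396
χ² = 6.2469 + 4.1838 + 3.9559 + 2.6492 + 13.6319 + 9.1295 + 0.3577 + 0.2396 = 40.39

40.39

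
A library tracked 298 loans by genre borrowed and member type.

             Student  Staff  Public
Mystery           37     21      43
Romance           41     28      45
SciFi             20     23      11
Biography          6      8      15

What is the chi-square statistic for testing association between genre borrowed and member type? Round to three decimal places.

Row totals: 101, 114, 54, 29. Column totals: 104, 80, 114. Grand total N = 298.
Expected counts (row total × column total / N):
  Mystery, Student: 101×104/298 = 35.2483
  Mystery, Staff: 101×80/298 = 27.1141
  Mystery, Public: 101×114/298 = 38.6376
  Romance, Student: 114×104/298 = 39.7852
  Romance, Staff: 114×80/298 = 30.6040
  Romance, Public: 114×114/298 = 43.6107
  SciFi, Student: 54×104/298 = 18.8456
  SciFi, Staff: 54×80/298 = 14.4966
  SciFi, Public: 54×114/298 = 20.6577
  Biography, Student: 29×104/298 = 10.1208
  Biography, Staff: 29×80/298 = 7.7852
  Biography, Public: 29×114/298 = 11.0940
Contributions (O − E)²/E:
  (37 − 35.2483)²/35.2483 = 0.0871
  (21 − 27.1141)²/27.1141 = 1.3787
  (43 − 38.6376)²/38.6376 = 0.4925
  (41 − 39.7852)²/39.7852 = 0.0371
  (28 − 30.6040)²/30.6040 = 0.2216
  (45 − 43.6107)²/43.6107 = 0.0443
  (20 − 18.8456)²/18.8456 = 0.0707
  (23 − 14.4966)²/14.4966 = 4.9879
  (11 − 20.6577)²/20.6577 = 4.5151
  (6 − 10.1208)²/10.1208 = 1.6778
  (8 − 7.7852)²/7.7852 = 0.0059
  (15 − 11.0940)²/11.0940 = 1.3752
χ² = 0.0871 + 1.3787 + 0.4925 + 0.0371 + 0.2216 + 0.0443 + 0.0707 + 4.9879 + 4.5151 + 1.6778 + 0.0059 + 1.3752 = 14.894

14.894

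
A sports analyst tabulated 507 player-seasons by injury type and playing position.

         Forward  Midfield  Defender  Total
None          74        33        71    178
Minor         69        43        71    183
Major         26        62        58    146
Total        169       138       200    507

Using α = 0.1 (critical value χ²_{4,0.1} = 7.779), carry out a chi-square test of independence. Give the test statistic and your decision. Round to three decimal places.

Grand total N = 507.
Expected counts (row total × column total / N):
  None, Forward: 178×169/507 = 59.3333
  None, Midfield: 178×138/507 = 48.4497
  None, Defender: 178×200/507 = 70.2170
  Minor, Forward: 183×169/507 = 61.0000
  Minor, Midfield: 183×138/507 = 49.8107
  Minor, Defender: 183×200/507 = 72.1893
  Major, Forward: 146×169/507 = 48.6667
  Major, Midfield: 146×138/507 = 39.7396
  Major, Defender: 146×200/507 = 57.5937
Contributions (O − E)²/E:
  (74 − 59.3333)²/59.3333 = 3.6255
  (33 − 48.4497)²/48.4497 = 4.9266
  (71 − 70.2170)²/70.2170 = 0.0087
  (69 − 61.0000)²/61.0000 = 1.0492
  (43 − 49.8107)²/49.8107 = 0.9312
  (71 − 72.1893)²/72.1893 = 0.0196
  (26 − 48.6667)²/48.6667 = 10.5571
  (62 − 39.7396)²/39.7396 = 12.4693
  (58 − 57.5937)²/57.5937 = 0.0029
χ² = 3.6255 + 4.9266 + 0.0087 + 1.0492 + 0.9312 + 0.0196 + 10.5571 + 12.4693 + 0.0029 = 33.590
df = (3−1)(3−1) = 4. Since 33.590 > 7.779, reject the null hypothesis of independence at α = 0.1.

33.590; reject H₀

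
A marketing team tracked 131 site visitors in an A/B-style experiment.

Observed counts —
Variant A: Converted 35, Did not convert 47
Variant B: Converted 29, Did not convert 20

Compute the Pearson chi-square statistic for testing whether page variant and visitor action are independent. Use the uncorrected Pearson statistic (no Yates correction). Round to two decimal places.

3.34

Row totals: 82, 49. Column totals: 64, 67. Grand total N = 131.
Expected counts (row total × column total / N):
  Variant A, Converted: 82×64/131 = 40.061
  Variant A, Did not convert: 82×67/131 = 41.939
  Variant B, Converted: 49×64/131 = 23.939
  Variant B, Did not convert: 49×67/131 = 25.061
Contributions (O − E)²/E:
  (35 − 40.061)²/40.061 = 0.6394
  (47 − 41.939)²/41.939 = 0.6107
  (29 − 23.939)²/23.939 = 1.0700
  (20 − 25.061)²/25.061 = 1.0221
χ² = 0.6394 + 0.6107 + 1.0700 + 1.0221 = 3.34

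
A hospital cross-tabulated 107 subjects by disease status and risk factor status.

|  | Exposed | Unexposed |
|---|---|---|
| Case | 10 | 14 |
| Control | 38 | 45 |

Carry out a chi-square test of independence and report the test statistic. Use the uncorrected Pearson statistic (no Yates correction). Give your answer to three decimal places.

0.128

Row totals: 24, 83. Column totals: 48, 59. Grand total N = 107.
Expected counts (row total × column total / N):
  Case, Exposed: 24×48/107 = 10.7664
  Case, Unexposed: 24×59/107 = 13.2336
  Control, Exposed: 83×48/107 = 37.2336
  Control, Unexposed: 83×59/107 = 45.7664
Contributions (O − E)²/E:
  (10 − 10.7664)²/10.7664 = 0.0546
  (14 − 13.2336)²/13.2336 = 0.0444
  (38 − 37.2336)²/37.2336 = 0.0158
  (45 − 45.7664)²/45.7664 = 0.0128
χ² = 0.0546 + 0.0444 + 0.0158 + 0.0128 = 0.128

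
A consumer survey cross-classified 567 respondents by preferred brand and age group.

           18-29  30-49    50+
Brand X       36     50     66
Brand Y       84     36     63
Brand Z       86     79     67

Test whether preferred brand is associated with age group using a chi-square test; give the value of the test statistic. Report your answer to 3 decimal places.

25.256

Row totals: 152, 183, 232. Column totals: 206, 165, 196. Grand total N = 567.
Expected counts (row total × column total / N):
  Brand X, 18-29: 152×206/567 = 55.2240
  Brand X, 30-49: 152×165/567 = 44.2328
  Brand X, 50+: 152×196/567 = 52.5432
  Brand Y, 18-29: 183×206/567 = 66.4868
  Brand Y, 30-49: 183×165/567 = 53.2540
  Brand Y, 50+: 183×196/567 = 63.2593
  Brand Z, 18-29: 232×206/567 = 84.2892
  Brand Z, 30-49: 232×165/567 = 67.5132
  Brand Z, 50+: 232×196/567 = 80.1975
Contributions (O − E)²/E:
  (36 − 55.2240)²/55.2240 = 6.6921
  (50 − 44.2328)²/44.2328 = 0.7519
  (66 − 52.5432)²/52.5432 = 3.4464
  (84 − 66.4868)²/66.4868 = 4.6131
  (36 − 53.2540)²/53.2540 = 5.5902
  (63 − 63.2593)²/63.2593 = 0.0011
  (86 − 84.2892)²/84.2892 = 0.0347
  (79 − 67.5132)²/67.5132 = 1.9544
  (67 − 80.1975)²/80.1975 = 2.1718
χ² = 6.6921 + 0.7519 + 3.4464 + 4.6131 + 5.5902 + 0.0011 + 0.0347 + 1.9544 + 2.1718 = 25.256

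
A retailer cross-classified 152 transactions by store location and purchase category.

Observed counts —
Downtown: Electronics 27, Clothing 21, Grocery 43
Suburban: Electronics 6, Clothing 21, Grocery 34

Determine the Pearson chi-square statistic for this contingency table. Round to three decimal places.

Row totals: 91, 61. Column totals: 33, 42, 77. Grand total N = 152.
Expected counts (row total × column total / N):
  Downtown, Electronics: 91×33/152 = 19.7566
  Downtown, Clothing: 91×42/152 = 25.1447
  Downtown, Grocery: 91×77/152 = 46.0987
  Suburban, Electronics: 61×33/152 = 13.2434
  Suburban, Clothing: 61×42/152 = 16.8553
  Suburban, Grocery: 61×77/152 = 30.9013
Contributions (O − E)²/E:
  (27 − 19.7566)²/19.7566 = 2.6557
  (21 − 25.1447)²/25.1447 = 0.6832
  (43 − 46.0987)²/46.0987 = 0.2083
  (6 − 13.2434)²/13.2434 = 3.9617
  (21 − 16.8553)²/16.8553 = 1.0192
  (34 − 30.9013)²/30.9013 = 0.3107
χ² = 2.6557 + 0.6832 + 0.2083 + 3.9617 + 1.0192 + 0.3107 = 8.839

8.839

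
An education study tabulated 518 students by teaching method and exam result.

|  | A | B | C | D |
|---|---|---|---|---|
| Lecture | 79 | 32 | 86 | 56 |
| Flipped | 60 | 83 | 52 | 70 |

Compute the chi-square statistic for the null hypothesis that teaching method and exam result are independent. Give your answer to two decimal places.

Row totals: 253, 265. Column totals: 139, 115, 138, 126. Grand total N = 518.
Expected counts (row total × column total / N):
  Lecture, A: 253×139/518 = 67.890
  Lecture, B: 253×115/518 = 56.168
  Lecture, C: 253×138/518 = 67.402
  Lecture, D: 253×126/518 = 61.541
  Flipped, A: 265×139/518 = 71.110
  Flipped, B: 265×115/518 = 58.832
  Flipped, C: 265×138/518 = 70.598
  Flipped, D: 265×126/518 = 64.459
Contributions (O − E)²/E:
  (79 − 67.890)²/67.890 = 1.8181
  (32 − 56.168)²/56.168 = 10.3990
  (86 − 67.402)²/67.402 = 5.1317
  (56 − 61.541)²/61.541 = 0.4989
  (60 − 71.110)²/71.110 = 1.7358
  (83 − 58.832)²/58.832 = 9.9281
  (52 − 70.598)²/70.598 = 4.8994
  (70 − 64.459)²/64.459 = 0.4763
χ² = 1.8181 + 10.3990 + 5.1317 + 0.4989 + 1.7358 + 9.9281 + 4.8994 + 0.4763 = 34.89

34.89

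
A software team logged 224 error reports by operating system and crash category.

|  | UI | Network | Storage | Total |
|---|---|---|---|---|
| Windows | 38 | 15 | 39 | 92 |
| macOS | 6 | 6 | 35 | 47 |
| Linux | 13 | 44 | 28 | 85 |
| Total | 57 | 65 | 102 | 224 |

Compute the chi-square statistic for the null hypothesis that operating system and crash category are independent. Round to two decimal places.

Grand total N = 224.
Expected counts (row total × column total / N):
  Windows, UI: 92×57/224 = 23.411
  Windows, Network: 92×65/224 = 26.696
  Windows, Storage: 92×102/224 = 41.893
  macOS, UI: 47×57/224 = 11.960
  macOS, Network: 47×65/224 = 13.638
  macOS, Storage: 47×102/224 = 21.402
  Linux, UI: 85×57/224 = 21.629
  Linux, Network: 85×65/224 = 24.665
  Linux, Storage: 85×102/224 = 38.705
Contributions (O − E)²/E:
  (38 − 23.411)²/23.411 = 9.0914
  (15 − 26.696)²/26.696 = 5.1242
  (39 − 41.893)²/41.893 = 0.1998
  (6 − 11.960)²/11.960 = 2.9700
  (6 − 13.638)²/13.638 = 4.2777
  (35 − 21.402)²/21.402 = 8.6396
  (13 − 21.629)²/21.629 = 3.4426
  (44 − 24.665)²/24.665 = 15.1568
  (28 − 38.705)²/38.705 = 2.9608
χ² = 9.0914 + 5.1242 + 0.1998 + 2.9700 + 4.2777 + 8.6396 + 3.4426 + 15.1568 + 2.9608 = 51.86

51.86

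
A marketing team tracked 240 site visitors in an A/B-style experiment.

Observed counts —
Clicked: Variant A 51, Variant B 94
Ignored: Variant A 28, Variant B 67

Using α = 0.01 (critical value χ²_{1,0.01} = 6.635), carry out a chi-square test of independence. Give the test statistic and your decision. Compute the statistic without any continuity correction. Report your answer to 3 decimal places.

Row totals: 145, 95. Column totals: 79, 161. Grand total N = 240.
Expected counts (row total × column total / N):
  Clicked, Variant A: 145×79/240 = 47.7292
  Clicked, Variant B: 145×161/240 = 97.2708
  Ignored, Variant A: 95×79/240 = 31.2708
  Ignored, Variant B: 95×161/240 = 63.7292
Contributions (O − E)²/E:
  (51 − 47.7292)²/47.7292 = 0.2241
  (94 − 97.2708)²/97.2708 = 0.1100
  (28 − 31.2708)²/31.2708 = 0.3421
  (67 − 63.7292)²/63.7292 = 0.1679
χ² = 0.2241 + 0.1100 + 0.3421 + 0.1679 = 0.844
df = (2−1)(2−1) = 1. Since 0.844 < 6.635, fail to reject the null hypothesis of independence at α = 0.01.

0.844; fail to reject H₀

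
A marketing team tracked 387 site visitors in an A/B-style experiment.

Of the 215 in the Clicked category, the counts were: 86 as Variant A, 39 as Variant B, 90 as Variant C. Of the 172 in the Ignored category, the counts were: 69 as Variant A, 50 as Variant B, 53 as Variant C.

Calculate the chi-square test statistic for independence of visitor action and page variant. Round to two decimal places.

Row totals: 215, 172. Column totals: 155, 89, 143. Grand total N = 387.
Expected counts (row total × column total / N):
  Clicked, Variant A: 215×155/387 = 86.111
  Clicked, Variant B: 215×89/387 = 49.444
  Clicked, Variant C: 215×143/387 = 79.444
  Ignored, Variant A: 172×155/387 = 68.889
  Ignored, Variant B: 172×89/387 = 39.556
  Ignored, Variant C: 172×143/387 = 63.556
Contributions (O − E)²/E:
  (86 − 86.111)²/86.111 = 0.0001
  (39 − 49.444)²/49.444 = 2.2061
  (90 − 79.444)²/79.444 = 1.4026
  (69 − 68.889)²/68.889 = 0.0002
  (50 − 39.556)²/39.556 = 2.7575
  (53 − 63.556)²/63.556 = 1.7532
χ² = 0.0001 + 2.2061 + 1.4026 + 0.0002 + 2.7575 + 1.7532 = 8.12

8.12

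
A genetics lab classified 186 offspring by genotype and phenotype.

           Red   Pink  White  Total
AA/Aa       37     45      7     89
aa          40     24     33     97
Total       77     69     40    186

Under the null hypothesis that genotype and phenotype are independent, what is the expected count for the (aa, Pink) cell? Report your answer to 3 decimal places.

Row total (aa) = 97; column total (Pink) = 69; grand total N = 186.
Expected count = (row total × column total) / N = 97 × 69 / 186 = 35.984.

35.984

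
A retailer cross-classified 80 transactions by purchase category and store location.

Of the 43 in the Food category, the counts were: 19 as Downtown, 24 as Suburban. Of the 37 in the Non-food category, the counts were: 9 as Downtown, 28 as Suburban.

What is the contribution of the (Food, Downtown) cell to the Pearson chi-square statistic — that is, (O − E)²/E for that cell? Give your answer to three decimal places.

Row total (Food) = 43; column total (Downtown) = 28; N = 80.
Expected count E = 43 × 28 / 80 = 15.0500.
Contribution = (O − E)²/E = (19 − 15.0500)² / 15.0500 = 1.037.

1.037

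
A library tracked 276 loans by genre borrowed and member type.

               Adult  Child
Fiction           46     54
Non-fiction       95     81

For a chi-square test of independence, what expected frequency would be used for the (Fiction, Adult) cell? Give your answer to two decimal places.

51.09

Row total (Fiction) = 100; column total (Adult) = 141; grand total N = 276.
Expected count = (row total × column total) / N = 100 × 141 / 276 = 51.09.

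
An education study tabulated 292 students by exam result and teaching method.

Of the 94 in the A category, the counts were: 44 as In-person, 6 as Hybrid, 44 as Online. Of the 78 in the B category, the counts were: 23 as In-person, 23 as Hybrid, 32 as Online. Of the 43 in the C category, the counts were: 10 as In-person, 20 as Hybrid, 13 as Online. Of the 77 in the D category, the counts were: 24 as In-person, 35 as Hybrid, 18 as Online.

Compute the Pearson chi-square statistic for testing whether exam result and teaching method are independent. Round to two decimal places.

42.29

Row totals: 94, 78, 43, 77. Column totals: 101, 84, 107. Grand total N = 292.
Expected counts (row total × column total / N):
  A, In-person: 94×101/292 = 32.514
  A, Hybrid: 94×84/292 = 27.041
  A, Online: 94×107/292 = 34.445
  B, In-person: 78×101/292 = 26.979
  B, Hybrid: 78×84/292 = 22.438
  B, Online: 78×107/292 = 28.582
  C, In-person: 43×101/292 = 14.873
  C, Hybrid: 43×84/292 = 12.370
  C, Online: 43×107/292 = 15.757
  D, In-person: 77×101/292 = 26.634
  D, Hybrid: 77×84/292 = 22.151
  D, Online: 77×107/292 = 28.216
Contributions (O − E)²/E:
  (44 − 32.514)²/32.514 = 4.0576
  (6 − 27.041)²/27.041 = 16.3723
  (44 − 34.445)²/34.445 = 2.6505
  (23 − 26.979)²/26.979 = 0.5868
  (23 − 22.438)²/22.438 = 0.0141
  (32 − 28.582)²/28.582 = 0.4087
  (10 − 14.873)²/14.873 = 1.5966
  (20 − 12.370)²/12.370 = 4.7063
  (13 − 15.757)²/15.757 = 0.4824
  (24 − 26.634)²/26.634 = 0.2605
  (35 − 22.151)²/22.151 = 7.4532
  (18 − 28.216)²/28.216 = 3.6988
χ² = 4.0576 + 16.3723 + 2.6505 + 0.5868 + 0.0141 + 0.4087 + 1.5966 + 4.7063 + 0.4824 + 0.2605 + 7.4532 + 3.6988 = 42.29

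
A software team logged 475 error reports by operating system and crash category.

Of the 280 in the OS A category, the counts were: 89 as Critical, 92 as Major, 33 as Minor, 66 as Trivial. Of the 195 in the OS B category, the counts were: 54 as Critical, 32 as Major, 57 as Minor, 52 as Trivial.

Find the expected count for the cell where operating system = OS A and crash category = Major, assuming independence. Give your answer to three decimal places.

73.095

Row total (OS A) = 280; column total (Major) = 124; grand total N = 475.
Expected count = (row total × column total) / N = 280 × 124 / 475 = 73.095.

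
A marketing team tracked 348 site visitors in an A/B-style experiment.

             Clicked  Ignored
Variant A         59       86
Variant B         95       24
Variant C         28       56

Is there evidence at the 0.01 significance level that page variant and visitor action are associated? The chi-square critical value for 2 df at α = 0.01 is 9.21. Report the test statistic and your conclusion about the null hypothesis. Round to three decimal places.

Row totals: 145, 119, 84. Column totals: 182, 166. Grand total N = 348.
Expected counts (row total × column total / N):
  Variant A, Clicked: 145×182/348 = 75.8333
  Variant A, Ignored: 145×166/348 = 69.1667
  Variant B, Clicked: 119×182/348 = 62.2356
  Variant B, Ignored: 119×166/348 = 56.7644
  Variant C, Clicked: 84×182/348 = 43.9310
  Variant C, Ignored: 84×166/348 = 40.0690
Contributions (O − E)²/E:
  (59 − 75.8333)²/75.8333 = 3.7366
  (86 − 69.1667)²/69.1667 = 4.0968
  (95 − 62.2356)²/62.2356 = 17.2491
  (24 − 56.7644)²/56.7644 = 18.9116
  (28 − 43.9310)²/43.9310 = 5.7772
  (56 − 40.0690)²/40.0690 = 6.3340
χ² = 3.7366 + 4.0968 + 17.2491 + 18.9116 + 5.7772 + 6.3340 = 56.105
df = (3−1)(2−1) = 2. Since 56.105 > 9.21, reject the null hypothesis of independence at α = 0.01.

56.105; reject H₀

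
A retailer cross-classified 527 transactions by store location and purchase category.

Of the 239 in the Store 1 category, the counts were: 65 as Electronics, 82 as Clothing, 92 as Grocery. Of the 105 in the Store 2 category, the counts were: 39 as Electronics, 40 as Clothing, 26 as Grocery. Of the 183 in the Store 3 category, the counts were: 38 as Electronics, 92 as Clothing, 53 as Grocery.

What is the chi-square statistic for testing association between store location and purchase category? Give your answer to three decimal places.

18.649

Row totals: 239, 105, 183. Column totals: 142, 214, 171. Grand total N = 527.
Expected counts (row total × column total / N):
  Store 1, Electronics: 239×142/527 = 64.3985
  Store 1, Clothing: 239×214/527 = 97.0512
  Store 1, Grocery: 239×171/527 = 77.5503
  Store 2, Electronics: 105×142/527 = 28.2922
  Store 2, Clothing: 105×214/527 = 42.6376
  Store 2, Grocery: 105×171/527 = 34.0702
  Store 3, Electronics: 183×142/527 = 49.3093
  Store 3, Clothing: 183×214/527 = 74.3112
  Store 3, Grocery: 183×171/527 = 59.3795
Contributions (O − E)²/E:
  (65 − 64.3985)²/64.3985 = 0.0056
  (82 − 97.0512)²/97.0512 = 2.3342
  (92 − 77.5503)²/77.5503 = 2.6924
  (39 − 28.2922)²/28.2922 = 4.0526
  (40 − 42.6376)²/42.6376 = 0.1632
  (26 − 34.0702)²/34.0702 = 1.9116
  (38 − 49.3093)²/49.3093 = 2.5938
  (92 − 74.3112)²/74.3112 = 4.2106
  (53 − 59.3795)²/59.3795 = 0.6854
χ² = 0.0056 + 2.3342 + 2.6924 + 4.0526 + 0.1632 + 1.9116 + 2.5938 + 4.2106 + 0.6854 = 18.649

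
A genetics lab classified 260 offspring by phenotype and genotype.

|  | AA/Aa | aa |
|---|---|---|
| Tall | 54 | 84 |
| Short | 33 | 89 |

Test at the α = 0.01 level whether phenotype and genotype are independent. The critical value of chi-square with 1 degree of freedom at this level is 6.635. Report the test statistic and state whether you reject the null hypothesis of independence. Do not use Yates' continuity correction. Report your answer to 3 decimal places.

4.245; fail to reject H₀

Row totals: 138, 122. Column totals: 87, 173. Grand total N = 260.
Expected counts (row total × column total / N):
  Tall, AA/Aa: 138×87/260 = 46.1769
  Tall, aa: 138×173/260 = 91.8231
  Short, AA/Aa: 122×87/260 = 40.8231
  Short, aa: 122×173/260 = 81.1769
Contributions (O − E)²/E:
  (54 − 46.1769)²/46.1769 = 1.3254
  (84 − 91.8231)²/91.8231 = 0.6665
  (33 − 40.8231)²/40.8231 = 1.4992
  (89 − 81.1769)²/81.1769 = 0.7539
χ² = 1.3254 + 0.6665 + 1.4992 + 0.7539 = 4.245
df = (2−1)(2−1) = 1. Since 4.245 < 6.635, fail to reject the null hypothesis of independence at α = 0.01.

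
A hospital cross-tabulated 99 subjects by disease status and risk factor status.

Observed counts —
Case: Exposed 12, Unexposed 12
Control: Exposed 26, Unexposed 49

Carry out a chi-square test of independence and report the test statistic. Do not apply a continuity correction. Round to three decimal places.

Row totals: 24, 75. Column totals: 38, 61. Grand total N = 99.
Expected counts (row total × column total / N):
  Case, Exposed: 24×38/99 = 9.2121
  Case, Unexposed: 24×61/99 = 14.7879
  Control, Exposed: 75×38/99 = 28.7879
  Control, Unexposed: 75×61/99 = 46.2121
Contributions (O − E)²/E:
  (12 − 9.2121)²/9.2121 = 0.8437
  (12 − 14.7879)²/14.7879 = 0.5256
  (26 − 28.7879)²/28.7879 = 0.2700
  (49 − 46.2121)²/46.2121 = 0.1682
χ² = 0.8437 + 0.5256 + 0.2700 + 0.1682 = 1.807

1.807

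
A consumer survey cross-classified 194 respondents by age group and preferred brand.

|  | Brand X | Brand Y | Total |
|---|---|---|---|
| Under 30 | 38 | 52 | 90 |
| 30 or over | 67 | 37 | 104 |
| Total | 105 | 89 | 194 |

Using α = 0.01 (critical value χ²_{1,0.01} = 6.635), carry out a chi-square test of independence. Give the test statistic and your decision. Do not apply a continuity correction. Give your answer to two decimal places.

9.58; reject H₀

Grand total N = 194.
Expected counts (row total × column total / N):
  Under 30, Brand X: 90×105/194 = 48.711
  Under 30, Brand Y: 90×89/194 = 41.289
  30 or over, Brand X: 104×105/194 = 56.289
  30 or over, Brand Y: 104×89/194 = 47.711
Contributions (O − E)²/E:
  (38 − 48.711)²/48.711 = 2.3552
  (52 − 41.289)²/41.289 = 2.7786
  (67 − 56.289)²/56.289 = 2.0382
  (37 − 47.711)²/47.711 = 2.4046
χ² = 2.3552 + 2.7786 + 2.0382 + 2.4046 = 9.58
df = (2−1)(2−1) = 1. Since 9.58 > 6.635, reject the null hypothesis of independence at α = 0.01.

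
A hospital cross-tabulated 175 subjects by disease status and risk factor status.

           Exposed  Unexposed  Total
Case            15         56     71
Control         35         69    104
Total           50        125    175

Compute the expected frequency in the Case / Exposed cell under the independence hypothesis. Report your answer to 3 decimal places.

20.286

Row total (Case) = 71; column total (Exposed) = 50; grand total N = 175.
Expected count = (row total × column total) / N = 71 × 50 / 175 = 20.286.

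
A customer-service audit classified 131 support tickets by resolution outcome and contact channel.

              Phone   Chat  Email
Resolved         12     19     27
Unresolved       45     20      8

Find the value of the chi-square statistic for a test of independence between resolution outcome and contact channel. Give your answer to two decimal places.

28.10

Row totals: 58, 73. Column totals: 57, 39, 35. Grand total N = 131.
Expected counts (row total × column total / N):
  Resolved, Phone: 58×57/131 = 25.237
  Resolved, Chat: 58×39/131 = 17.267
  Resolved, Email: 58×35/131 = 15.496
  Unresolved, Phone: 73×57/131 = 31.763
  Unresolved, Chat: 73×39/131 = 21.733
  Unresolved, Email: 73×35/131 = 19.504
Contributions (O − E)²/E:
  (12 − 25.237)²/25.237 = 6.9429
  (19 − 17.267)²/17.267 = 0.1739
  (27 − 15.496)²/15.496 = 8.5404
  (45 − 31.763)²/31.763 = 5.5164
  (20 − 21.733)²/21.733 = 0.1382
  (8 − 19.504)²/19.504 = 6.7854
χ² = 6.9429 + 0.1739 + 8.5404 + 5.5164 + 0.1382 + 6.7854 = 28.10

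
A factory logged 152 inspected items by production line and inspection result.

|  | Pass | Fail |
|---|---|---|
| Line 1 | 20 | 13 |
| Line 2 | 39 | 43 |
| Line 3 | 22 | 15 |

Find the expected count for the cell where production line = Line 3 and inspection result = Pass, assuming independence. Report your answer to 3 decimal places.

19.717

Row total (Line 3) = 37; column total (Pass) = 81; grand total N = 152.
Expected count = (row total × column total) / N = 37 × 81 / 152 = 19.717.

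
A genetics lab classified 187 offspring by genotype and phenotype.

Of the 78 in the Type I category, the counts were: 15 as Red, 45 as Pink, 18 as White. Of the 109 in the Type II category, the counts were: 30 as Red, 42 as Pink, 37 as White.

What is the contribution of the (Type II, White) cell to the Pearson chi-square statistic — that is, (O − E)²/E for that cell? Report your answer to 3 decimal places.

0.762

Row total (Type II) = 109; column total (White) = 55; N = 187.
Expected count E = 109 × 55 / 187 = 32.0588.
Contribution = (O − E)²/E = (37 − 32.0588)² / 32.0588 = 0.762.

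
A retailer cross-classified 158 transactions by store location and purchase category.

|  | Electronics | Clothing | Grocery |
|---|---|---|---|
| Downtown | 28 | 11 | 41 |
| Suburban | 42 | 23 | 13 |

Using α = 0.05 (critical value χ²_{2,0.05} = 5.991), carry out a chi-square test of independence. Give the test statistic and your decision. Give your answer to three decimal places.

Row totals: 80, 78. Column totals: 70, 34, 54. Grand total N = 158.
Expected counts (row total × column total / N):
  Downtown, Electronics: 80×70/158 = 35.4430
  Downtown, Clothing: 80×34/158 = 17.2152
  Downtown, Grocery: 80×54/158 = 27.3418
  Suburban, Electronics: 78×70/158 = 34.5570
  Suburban, Clothing: 78×34/158 = 16.7848
  Suburban, Grocery: 78×54/158 = 26.6582
Contributions (O − E)²/E:
  (28 − 35.4430)²/35.4430 = 1.5630
  (11 − 17.2152)²/17.2152 = 2.2439
  (41 − 27.3418)²/27.3418 = 6.8228
  (42 − 34.5570)²/34.5570 = 1.6031
  (23 − 16.7848)²/16.7848 = 2.3014
  (13 − 26.6582)²/26.6582 = 6.9977
χ² = 1.5630 + 2.2439 + 6.8228 + 1.6031 + 2.3014 + 6.9977 = 21.532
df = (2−1)(3−1) = 2. Since 21.532 > 5.991, reject the null hypothesis of independence at α = 0.05.

21.532; reject H₀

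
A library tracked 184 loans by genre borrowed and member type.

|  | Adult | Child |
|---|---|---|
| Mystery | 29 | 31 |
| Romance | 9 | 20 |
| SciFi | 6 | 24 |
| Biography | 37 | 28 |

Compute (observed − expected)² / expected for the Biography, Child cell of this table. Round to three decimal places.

1.933

Row total (Biography) = 65; column total (Child) = 103; N = 184.
Expected count E = 65 × 103 / 184 = 36.38587.
Contribution = (O − E)²/E = (28 − 36.38587)² / 36.38587 = 1.933.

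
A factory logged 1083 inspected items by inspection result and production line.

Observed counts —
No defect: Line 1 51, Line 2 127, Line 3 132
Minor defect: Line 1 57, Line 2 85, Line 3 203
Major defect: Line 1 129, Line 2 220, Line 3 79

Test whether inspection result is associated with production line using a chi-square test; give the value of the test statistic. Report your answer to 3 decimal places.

140.118

Row totals: 310, 345, 428. Column totals: 237, 432, 414. Grand total N = 1083.
Expected counts (row total × column total / N):
  No defect, Line 1: 310×237/1083 = 67.8393
  No defect, Line 2: 310×432/1083 = 123.6565
  No defect, Line 3: 310×414/1083 = 118.5042
  Minor defect, Line 1: 345×237/1083 = 75.4986
  Minor defect, Line 2: 345×432/1083 = 137.6177
  Minor defect, Line 3: 345×414/1083 = 131.8837
  Major defect, Line 1: 428×237/1083 = 93.6620
  Major defect, Line 2: 428×432/1083 = 170.7258
  Major defect, Line 3: 428×414/1083 = 163.6122
Contributions (O − E)²/E:
  (51 − 67.8393)²/67.8393 = 4.1799
  (127 − 123.6565)²/123.6565 = 0.0904
  (132 − 118.5042)²/118.5042 = 1.5370
  (57 − 75.4986)²/75.4986 = 4.5325
  (85 − 137.6177)²/137.6177 = 20.1182
  (203 − 131.8837)²/131.8837 = 38.3484
  (129 − 93.6620)²/93.6620 = 13.3328
  (220 − 170.7258)²/170.7258 = 14.2213
  (79 − 163.6122)²/163.6122 = 43.7573
χ² = 4.1799 + 0.0904 + 1.5370 + 4.5325 + 20.1182 + 38.3484 + 13.3328 + 14.2213 + 43.7573 = 140.118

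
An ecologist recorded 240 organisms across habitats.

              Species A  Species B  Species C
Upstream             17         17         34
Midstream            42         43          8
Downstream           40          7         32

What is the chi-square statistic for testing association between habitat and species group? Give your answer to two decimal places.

53.45

Row totals: 68, 93, 79. Column totals: 99, 67, 74. Grand total N = 240.
Expected counts (row total × column total / N):
  Upstream, Species A: 68×99/240 = 28.0500
  Upstream, Species B: 68×67/240 = 18.9833
  Upstream, Species C: 68×74/240 = 20.9667
  Midstream, Species A: 93×99/240 = 38.3625
  Midstream, Species B: 93×67/240 = 25.9625
  Midstream, Species C: 93×74/240 = 28.6750
  Downstream, Species A: 79×99/240 = 32.5875
  Downstream, Species B: 79×67/240 = 22.0542
  Downstream, Species C: 79×74/240 = 24.3583
Contributions (O − E)²/E:
  (17 − 28.0500)²/28.0500 = 4.3530
  (17 − 18.9833)²/18.9833 = 0.2072
  (34 − 20.9667)²/20.9667 = 8.1017
  (42 − 38.3625)²/38.3625 = 0.3449
  (43 − 25.9625)²/25.9625 = 11.1806
  (8 − 28.6750)²/28.6750 = 14.9069
  (40 − 32.5875)²/32.5875 = 1.6861
  (7 − 22.0542)²/22.0542 = 10.2760
  (32 − 24.3583)²/24.3583 = 2.3974
χ² = 4.3530 + 0.2072 + 8.1017 + 0.3449 + 11.1806 + 14.9069 + 1.6861 + 10.2760 + 2.3974 = 53.45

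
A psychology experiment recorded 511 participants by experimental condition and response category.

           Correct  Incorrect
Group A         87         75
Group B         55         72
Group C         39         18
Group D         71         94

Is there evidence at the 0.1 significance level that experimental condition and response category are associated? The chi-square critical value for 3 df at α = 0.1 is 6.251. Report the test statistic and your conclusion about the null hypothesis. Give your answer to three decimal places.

14.014; reject H₀

Row totals: 162, 127, 57, 165. Column totals: 252, 259. Grand total N = 511.
Expected counts (row total × column total / N):
  Group A, Correct: 162×252/511 = 79.8904
  Group A, Incorrect: 162×259/511 = 82.1096
  Group B, Correct: 127×252/511 = 62.6301
  Group B, Incorrect: 127×259/511 = 64.3699
  Group C, Correct: 57×252/511 = 28.1096
  Group C, Incorrect: 57×259/511 = 28.8904
  Group D, Correct: 165×252/511 = 81.3699
  Group D, Incorrect: 165×259/511 = 83.6301
Contributions (O − E)²/E:
  (87 − 79.8904)²/79.8904 = 0.6327
  (75 − 82.1096)²/82.1096 = 0.6156
  (55 − 62.6301)²/62.6301 = 0.9296
  (72 − 64.3699)²/64.3699 = 0.9044
  (39 − 28.1096)²/28.1096 = 4.2192
  (18 − 28.8904)²/28.8904 = 4.1052
  (71 − 81.3699)²/81.3699 = 1.3216
  (94 − 83.6301)²/83.6301 = 1.2858
χ² = 0.6327 + 0.6156 + 0.9296 + 0.9044 + 4.2192 + 4.1052 + 1.3216 + 1.2858 = 14.014
df = (4−1)(2−1) = 3. Since 14.014 > 6.251, reject the null hypothesis of independence at α = 0.1.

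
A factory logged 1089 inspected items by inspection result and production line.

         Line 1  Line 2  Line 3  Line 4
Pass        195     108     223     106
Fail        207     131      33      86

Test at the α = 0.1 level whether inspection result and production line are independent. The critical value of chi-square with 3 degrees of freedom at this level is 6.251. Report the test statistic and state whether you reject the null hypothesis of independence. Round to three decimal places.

Row totals: 632, 457. Column totals: 402, 239, 256, 192. Grand total N = 1089.
Expected counts (row total × column total / N):
  Pass, Line 1: 632×402/1089 = 233.30028
  Pass, Line 2: 632×239/1089 = 138.70340
  Pass, Line 3: 632×256/1089 = 148.56933
  Pass, Line 4: 632×192/1089 = 111.42700
  Fail, Line 1: 457×402/1089 = 168.69972
  Fail, Line 2: 457×239/1089 = 100.29660
  Fail, Line 3: 457×256/1089 = 107.43067
  Fail, Line 4: 457×192/1089 = 80.57300
Contributions (O − E)²/E:
  (195 − 233.30028)²/233.30028 = 6.2877
  (108 − 138.70340)²/138.70340 = 6.7965
  (223 − 148.56933)²/148.56933 = 37.2885
  (106 − 111.42700)²/111.42700 = 0.2643
  (207 − 168.69972)²/168.69972 = 8.6954
  (131 − 100.29660)²/100.29660 = 9.3991
  (33 − 107.43067)²/107.43067 = 51.5674
  (86 − 80.57300)²/80.57300 = 0.3655
χ² = 6.2877 + 6.7965 + 37.2885 + 0.2643 + 8.6954 + 9.3991 + 51.5674 + 0.3655 = 120.664
df = (2−1)(4−1) = 3. Since 120.664 > 6.251, reject the null hypothesis of independence at α = 0.1.

120.664; reject H₀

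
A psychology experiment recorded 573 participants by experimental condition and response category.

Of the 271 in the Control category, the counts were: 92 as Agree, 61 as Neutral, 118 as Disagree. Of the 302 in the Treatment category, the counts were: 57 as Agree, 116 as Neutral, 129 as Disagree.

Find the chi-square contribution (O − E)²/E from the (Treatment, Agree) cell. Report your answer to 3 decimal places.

5.903

Row total (Treatment) = 302; column total (Agree) = 149; N = 573.
Expected count E = 302 × 149 / 573 = 78.53054.
Contribution = (O − E)²/E = (57 − 78.53054)² / 78.53054 = 5.903.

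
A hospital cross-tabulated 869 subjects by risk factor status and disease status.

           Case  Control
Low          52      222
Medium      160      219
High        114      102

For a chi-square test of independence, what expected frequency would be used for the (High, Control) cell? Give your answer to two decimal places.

134.97

Row total (High) = 216; column total (Control) = 543; grand total N = 869.
Expected count = (row total × column total) / N = 216 × 543 / 869 = 134.97.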